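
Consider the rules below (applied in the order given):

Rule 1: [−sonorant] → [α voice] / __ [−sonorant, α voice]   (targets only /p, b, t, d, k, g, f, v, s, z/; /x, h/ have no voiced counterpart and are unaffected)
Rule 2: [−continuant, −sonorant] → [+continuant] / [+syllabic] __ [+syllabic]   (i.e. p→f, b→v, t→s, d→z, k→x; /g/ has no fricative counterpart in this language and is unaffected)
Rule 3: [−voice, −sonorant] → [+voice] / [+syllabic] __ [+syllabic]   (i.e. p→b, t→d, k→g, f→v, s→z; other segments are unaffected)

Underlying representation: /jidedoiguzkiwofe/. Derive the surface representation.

Rule 1 (regressive voicing assimilation): /z/ precedes the voiceless obstruent /k/, so it devoices to [s] by assimilation. /jidedoiguzkiwofe/ → jidedoiguskiwofe.
Rule 2 (intervocalic spirantization): /d/ is a stop between vowels /i/ and /e/, so it spirantizes to the fricative [z]. /d/ is a stop between vowels /e/ and /o/, so it spirantizes to the fricative [z]. /jidedoiguskiwofe/ → jizezoiguskiwofe.
Rule 3 (intervocalic voicing): /f/ is a voiceless obstruent between vowels /o/ and /e/, so it voices to [v]. /jizezoiguskiwofe/ → jizezoiguskiwove.

jizezoiguskiwove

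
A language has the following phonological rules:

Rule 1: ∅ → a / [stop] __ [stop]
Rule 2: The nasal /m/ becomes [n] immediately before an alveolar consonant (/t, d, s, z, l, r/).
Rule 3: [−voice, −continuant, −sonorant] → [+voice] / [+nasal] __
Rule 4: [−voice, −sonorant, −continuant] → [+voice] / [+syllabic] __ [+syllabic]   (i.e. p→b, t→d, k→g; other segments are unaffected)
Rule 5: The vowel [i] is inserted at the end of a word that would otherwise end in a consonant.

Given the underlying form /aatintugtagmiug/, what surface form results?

aadindugadagmiugi

Rule 1 (stop-cluster a-epenthesis): /g/ and /t/ form a stop–stop cluster, so [a] is inserted between them. /aatintugtagmiug/ → aatintugatagmiug.
Rule 2 (nasal place assimilation): no segment meets the environment; /aatintugatagmiug/ is unchanged.
Rule 3 (post-nasal voicing): /t/ is a voiceless stop immediately after the nasal /n/, so it voices to [d]. /aatintugatagmiug/ → aatindugatagmiug.
Rule 4 (intervocalic voicing): /t/ is a voiceless stop between vowels /a/ and /i/, so it voices to [d]. /t/ is a voiceless stop between vowels /a/ and /a/, so it voices to [d]. /aatindugatagmiug/ → aadindugadagmiug.
Rule 5 (final i-epenthesis): the form ends in the consonant /g/, so [i] is inserted word-finally. /aadindugadagmiug/ → aadindugadagmiugi.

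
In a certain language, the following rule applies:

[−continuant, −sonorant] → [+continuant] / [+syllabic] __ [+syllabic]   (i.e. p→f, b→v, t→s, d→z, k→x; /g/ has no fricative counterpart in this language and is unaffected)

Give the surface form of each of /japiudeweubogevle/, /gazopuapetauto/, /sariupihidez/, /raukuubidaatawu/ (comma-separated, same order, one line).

jafiuzeweuvogevle, gazofuafesauso, sariufihizez, rauxuuvizaasawu

/japiudeweubogevle/: /p/ is a stop between vowels /a/ and /i/, so it spirantizes to the fricative [f]. /d/ is a stop between vowels /u/ and /e/, so it spirantizes to the fricative [z]. /b/ is a stop between vowels /u/ and /o/, so it spirantizes to the fricative [v]. → [jafiuzeweuvogevle].
/gazopuapetauto/: /p/ is a stop between vowels /o/ and /u/, so it spirantizes to the fricative [f]. /p/ is a stop between vowels /a/ and /e/, so it spirantizes to the fricative [f]. /t/ is a stop between vowels /e/ and /a/, so it spirantizes to the fricative [s]. /t/ is a stop between vowels /u/ and /o/, so it spirantizes to the fricative [s]. → [gazofuafesauso].
/sariupihidez/: /p/ is a stop between vowels /u/ and /i/, so it spirantizes to the fricative [f]. /d/ is a stop between vowels /i/ and /e/, so it spirantizes to the fricative [z]. → [sariufihizez].
/raukuubidaatawu/: /k/ is a stop between vowels /u/ and /u/, so it spirantizes to the fricative [x]. /b/ is a stop between vowels /u/ and /i/, so it spirantizes to the fricative [v]. /d/ is a stop between vowels /i/ and /a/, so it spirantizes to the fricative [z]. /t/ is a stop between vowels /a/ and /a/, so it spirantizes to the fricative [s]. → [rauxuuvizaasawu].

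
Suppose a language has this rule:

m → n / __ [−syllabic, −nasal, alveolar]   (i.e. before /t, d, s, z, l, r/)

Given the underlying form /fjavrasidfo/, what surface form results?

No segment of /fjavrasidfo/ meets the structural description of the rule, so the form surfaces unchanged.

fjavrasidfo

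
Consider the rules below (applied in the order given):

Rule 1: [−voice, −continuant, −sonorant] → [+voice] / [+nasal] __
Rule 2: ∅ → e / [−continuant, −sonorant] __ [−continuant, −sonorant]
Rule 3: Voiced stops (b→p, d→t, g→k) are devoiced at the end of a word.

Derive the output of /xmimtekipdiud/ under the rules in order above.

xmimdekipediut

Rule 1 (post-nasal voicing): /t/ is a voiceless stop immediately after the nasal /m/, so it voices to [d]. /xmimtekipdiud/ → xmimdekipdiud.
Rule 2 (stop-cluster e-epenthesis): /p/ and /d/ form a stop–stop cluster, so [e] is inserted between them. /xmimdekipdiud/ → xmimdekipediud.
Rule 3 (final devoicing): /d/ is a voiced stop in word-final position, so it devoices to [t]. /xmimdekipediud/ → xmimdekipediut.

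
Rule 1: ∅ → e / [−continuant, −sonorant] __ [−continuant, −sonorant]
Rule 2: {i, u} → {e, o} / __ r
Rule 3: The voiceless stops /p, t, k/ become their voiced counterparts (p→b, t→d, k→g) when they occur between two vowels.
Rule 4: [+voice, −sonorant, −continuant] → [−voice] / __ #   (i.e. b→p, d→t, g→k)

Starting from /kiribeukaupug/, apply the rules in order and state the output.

keribeugaubuk

Rule 1 (stop-cluster e-epenthesis): no segment meets the environment; /kiribeukaupug/ is unchanged.
Rule 2 (pre-rhotic lowering): /i/ is a high vowel immediately before /r/, so it lowers to [e]. /kiribeukaupug/ → keribeukaupug.
Rule 3 (intervocalic voicing): /k/ is a voiceless stop between vowels /u/ and /a/, so it voices to [g]. /p/ is a voiceless stop between vowels /u/ and /u/, so it voices to [b]. /keribeukaupug/ → keribeugaubug.
Rule 4 (final devoicing): /g/ is a voiced stop in word-final position, so it devoices to [k]. /keribeugaubug/ → keribeugaubuk.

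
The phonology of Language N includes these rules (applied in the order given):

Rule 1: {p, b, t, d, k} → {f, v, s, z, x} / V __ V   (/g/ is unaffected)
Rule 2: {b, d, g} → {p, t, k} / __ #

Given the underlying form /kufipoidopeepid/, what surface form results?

Rule 1 (intervocalic spirantization): /p/ is a stop between vowels /i/ and /o/, so it spirantizes to the fricative [f]. /d/ is a stop between vowels /i/ and /o/, so it spirantizes to the fricative [z]. /p/ is a stop between vowels /o/ and /e/, so it spirantizes to the fricative [f]. /p/ is a stop between vowels /e/ and /i/, so it spirantizes to the fricative [f]. /kufipoidopeepid/ → kufifoizofeefid.
Rule 2 (final devoicing): /d/ is a voiced stop in word-final position, so it devoices to [t]. /kufifoizofeefid/ → kufifoizofeefit.

kufifoizofeefit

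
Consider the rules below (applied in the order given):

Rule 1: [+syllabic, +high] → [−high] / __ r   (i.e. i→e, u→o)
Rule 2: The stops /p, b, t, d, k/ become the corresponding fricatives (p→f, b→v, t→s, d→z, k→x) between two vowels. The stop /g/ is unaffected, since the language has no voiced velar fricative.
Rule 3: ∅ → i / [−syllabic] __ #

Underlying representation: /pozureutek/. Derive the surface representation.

pozoreuseki

Rule 1 (pre-rhotic lowering): /u/ is a high vowel immediately before /r/, so it lowers to [o]. /pozureutek/ → pozoreutek.
Rule 2 (intervocalic spirantization): /t/ is a stop between vowels /u/ and /e/, so it spirantizes to the fricative [s]. /pozoreutek/ → pozoreusek.
Rule 3 (final i-epenthesis): the form ends in the consonant /k/, so [i] is inserted word-finally. /pozoreusek/ → pozoreuseki.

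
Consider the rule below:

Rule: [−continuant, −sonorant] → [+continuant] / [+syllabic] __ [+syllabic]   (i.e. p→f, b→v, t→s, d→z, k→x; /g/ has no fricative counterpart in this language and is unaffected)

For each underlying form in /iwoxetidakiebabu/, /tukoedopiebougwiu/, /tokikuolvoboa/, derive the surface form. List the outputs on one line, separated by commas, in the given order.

iwoxesizaxievavu, tuxoezofievougwiu, toxixuolvovoa

/iwoxetidakiebabu/: /t/ is a stop between vowels /e/ and /i/, so it spirantizes to the fricative [s]. /d/ is a stop between vowels /i/ and /a/, so it spirantizes to the fricative [z]. /k/ is a stop between vowels /a/ and /i/, so it spirantizes to the fricative [x]. /b/ is a stop between vowels /e/ and /a/, so it spirantizes to the fricative [v]. /b/ is a stop between vowels /a/ and /u/, so it spirantizes to the fricative [v]. → [iwoxesizaxievavu].
/tukoedopiebougwiu/: /k/ is a stop between vowels /u/ and /o/, so it spirantizes to the fricative [x]. /d/ is a stop between vowels /e/ and /o/, so it spirantizes to the fricative [z]. /p/ is a stop between vowels /o/ and /i/, so it spirantizes to the fricative [f]. /b/ is a stop between vowels /e/ and /o/, so it spirantizes to the fricative [v]. → [tuxoezofievougwiu].
/tokikuolvoboa/: /k/ is a stop between vowels /o/ and /i/, so it spirantizes to the fricative [x]. /k/ is a stop between vowels /i/ and /u/, so it spirantizes to the fricative [x]. /b/ is a stop between vowels /o/ and /o/, so it spirantizes to the fricative [v]. → [toxixuolvovoa].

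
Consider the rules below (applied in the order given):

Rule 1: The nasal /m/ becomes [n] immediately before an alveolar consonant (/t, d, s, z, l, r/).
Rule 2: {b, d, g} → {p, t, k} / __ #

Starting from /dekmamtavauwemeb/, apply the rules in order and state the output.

dekmantavauwemep

Rule 1 (nasal place assimilation): /m/ precedes the alveolar consonant /t/, so it assimilates in place to [n]. /dekmamtavauwemeb/ → dekmantavauwemeb.
Rule 2 (final devoicing): /b/ is a voiced stop in word-final position, so it devoices to [p]. /dekmantavauwemeb/ → dekmantavauwemep.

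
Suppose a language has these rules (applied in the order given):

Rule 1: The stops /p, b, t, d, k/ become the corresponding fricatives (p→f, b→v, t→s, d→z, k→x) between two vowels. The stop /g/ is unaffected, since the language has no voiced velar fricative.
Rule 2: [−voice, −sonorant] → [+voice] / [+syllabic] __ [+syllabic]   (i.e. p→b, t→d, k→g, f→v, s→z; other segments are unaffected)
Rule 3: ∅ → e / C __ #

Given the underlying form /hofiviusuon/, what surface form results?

Rule 1 (intervocalic spirantization): no segment meets the environment; /hofiviusuon/ is unchanged.
Rule 2 (intervocalic voicing): /f/ is a voiceless obstruent between vowels /o/ and /i/, so it voices to [v]. /s/ is a voiceless obstruent between vowels /u/ and /u/, so it voices to [z]. /hofiviusuon/ → hoviviuzuon.
Rule 3 (final e-epenthesis): the form ends in the consonant /n/, so [e] is inserted word-finally. /hoviviuzuon/ → hoviviuzuone.

hoviviuzuone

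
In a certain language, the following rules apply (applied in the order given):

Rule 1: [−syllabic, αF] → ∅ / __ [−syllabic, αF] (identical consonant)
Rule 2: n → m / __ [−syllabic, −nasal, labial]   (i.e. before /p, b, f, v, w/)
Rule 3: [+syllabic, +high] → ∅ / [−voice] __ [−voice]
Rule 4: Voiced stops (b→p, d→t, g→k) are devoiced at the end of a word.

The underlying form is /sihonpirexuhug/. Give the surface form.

shompirexhuk

Rule 1 (degemination): no segment meets the environment; /sihonpirexuhug/ is unchanged.
Rule 2 (nasal place assimilation): /n/ precedes the labial consonant /p/, so it assimilates in place to [m]. /sihonpirexuhug/ → sihompirexuhug.
Rule 3 (high vowel syncope): /i/ is a high vowel flanked by voiceless consonants /s/ and /h/, so it deletes. /u/ is a high vowel flanked by voiceless consonants /x/ and /h/, so it deletes. /sihompirexuhug/ → shompirexhug.
Rule 4 (final devoicing): /g/ is a voiced stop in word-final position, so it devoices to [k]. /shompirexhug/ → shompirexhuk.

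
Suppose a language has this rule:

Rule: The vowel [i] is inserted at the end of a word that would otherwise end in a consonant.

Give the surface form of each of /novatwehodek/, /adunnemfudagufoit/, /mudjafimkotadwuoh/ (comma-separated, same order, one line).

novatwehodeki, adunnemfudagufoiti, mudjafimkotadwuohi

/novatwehodek/: the form ends in the consonant /k/, so [i] is inserted word-finally. → [novatwehodeki].
/adunnemfudagufoit/: the form ends in the consonant /t/, so [i] is inserted word-finally. → [adunnemfudagufoiti].
/mudjafimkotadwuoh/: the form ends in the consonant /h/, so [i] is inserted word-finally. → [mudjafimkotadwuohi].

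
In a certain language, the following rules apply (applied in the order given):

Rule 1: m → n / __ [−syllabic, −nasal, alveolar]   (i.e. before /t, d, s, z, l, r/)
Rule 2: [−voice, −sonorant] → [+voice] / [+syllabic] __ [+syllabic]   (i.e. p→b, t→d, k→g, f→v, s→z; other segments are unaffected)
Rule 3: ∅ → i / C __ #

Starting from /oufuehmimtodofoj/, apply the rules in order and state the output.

Rule 1 (nasal place assimilation): /m/ precedes the alveolar consonant /t/, so it assimilates in place to [n]. /oufuehmimtodofoj/ → oufuehmintodofoj.
Rule 2 (intervocalic voicing): /f/ is a voiceless obstruent between vowels /u/ and /u/, so it voices to [v]. /f/ is a voiceless obstruent between vowels /o/ and /o/, so it voices to [v]. /oufuehmintodofoj/ → ouvuehmintodovoj.
Rule 3 (final i-epenthesis): the form ends in the consonant /j/, so [i] is inserted word-finally. /ouvuehmintodovoj/ → ouvuehmintodovoji.

ouvuehmintodovoji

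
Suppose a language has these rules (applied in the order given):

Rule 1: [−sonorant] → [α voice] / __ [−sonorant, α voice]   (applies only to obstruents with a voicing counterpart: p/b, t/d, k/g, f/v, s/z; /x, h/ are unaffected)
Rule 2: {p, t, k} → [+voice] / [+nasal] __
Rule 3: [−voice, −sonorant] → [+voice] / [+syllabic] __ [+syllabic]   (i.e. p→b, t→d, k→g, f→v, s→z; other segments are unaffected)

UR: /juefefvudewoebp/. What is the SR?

juevevvudewoepp

Rule 1 (regressive voicing assimilation): /f/ precedes the voiced obstruent /v/, so it voices to [v] by assimilation. /b/ precedes the voiceless obstruent /p/, so it devoices to [p] by assimilation. /juefefvudewoebp/ → juefevvudewoepp.
Rule 2 (post-nasal voicing): no segment meets the environment; /juefevvudewoepp/ is unchanged.
Rule 3 (intervocalic voicing): /f/ is a voiceless obstruent between vowels /e/ and /e/, so it voices to [v]. /juefevvudewoepp/ → juevevvudewoepp.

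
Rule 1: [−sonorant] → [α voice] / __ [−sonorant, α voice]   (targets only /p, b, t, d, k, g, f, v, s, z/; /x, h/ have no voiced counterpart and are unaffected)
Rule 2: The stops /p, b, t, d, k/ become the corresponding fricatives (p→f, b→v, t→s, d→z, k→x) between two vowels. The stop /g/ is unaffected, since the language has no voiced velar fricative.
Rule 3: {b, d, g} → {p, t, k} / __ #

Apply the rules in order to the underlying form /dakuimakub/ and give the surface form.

Rule 1 (regressive voicing assimilation): no segment meets the environment; /dakuimakub/ is unchanged.
Rule 2 (intervocalic spirantization): /k/ is a stop between vowels /a/ and /u/, so it spirantizes to the fricative [x]. /k/ is a stop between vowels /a/ and /u/, so it spirantizes to the fricative [x]. /dakuimakub/ → daxuimaxub.
Rule 3 (final devoicing): /b/ is a voiced stop in word-final position, so it devoices to [p]. /daxuimaxub/ → daxuimaxup.

daxuimaxup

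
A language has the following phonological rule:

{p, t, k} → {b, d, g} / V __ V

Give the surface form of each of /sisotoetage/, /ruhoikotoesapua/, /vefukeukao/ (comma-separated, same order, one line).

sisodoedage, ruhoigodoesabua, vefugeugao

/sisotoetage/: /t/ is a voiceless stop between vowels /o/ and /o/, so it voices to [d]. /t/ is a voiceless stop between vowels /e/ and /a/, so it voices to [d]. → [sisodoedage].
/ruhoikotoesapua/: /k/ is a voiceless stop between vowels /i/ and /o/, so it voices to [g]. /t/ is a voiceless stop between vowels /o/ and /o/, so it voices to [d]. /p/ is a voiceless stop between vowels /a/ and /u/, so it voices to [b]. → [ruhoigodoesabua].
/vefukeukao/: /k/ is a voiceless stop between vowels /u/ and /e/, so it voices to [g]. /k/ is a voiceless stop between vowels /u/ and /a/, so it voices to [g]. → [vefugeugao].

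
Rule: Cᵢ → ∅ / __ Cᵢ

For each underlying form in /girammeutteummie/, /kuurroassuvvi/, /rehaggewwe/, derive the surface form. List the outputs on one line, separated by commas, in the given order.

/girammeutteummie/: /mm/ is a geminate; the first /m/ deletes. /tt/ is a geminate; the first /t/ deletes. /mm/ is a geminate; the first /m/ deletes. → [girameuteumie].
/kuurroassuvvi/: /rr/ is a geminate; the first /r/ deletes. /ss/ is a geminate; the first /s/ deletes. /vv/ is a geminate; the first /v/ deletes. → [kuuroasuvi].
/rehaggewwe/: /gg/ is a geminate; the first /g/ deletes. /ww/ is a geminate; the first /w/ deletes. → [rehagewe].

girameuteumie, kuuroasuvi, rehagewe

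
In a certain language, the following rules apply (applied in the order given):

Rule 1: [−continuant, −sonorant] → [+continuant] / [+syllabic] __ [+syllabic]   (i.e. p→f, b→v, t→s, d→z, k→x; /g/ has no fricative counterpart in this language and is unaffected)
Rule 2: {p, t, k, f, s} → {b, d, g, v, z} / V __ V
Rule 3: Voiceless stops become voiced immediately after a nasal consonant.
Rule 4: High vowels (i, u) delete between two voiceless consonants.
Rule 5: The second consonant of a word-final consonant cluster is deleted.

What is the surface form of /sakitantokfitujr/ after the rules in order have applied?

Rule 1 (intervocalic spirantization): /k/ is a stop between vowels /a/ and /i/, so it spirantizes to the fricative [x]. /t/ is a stop between vowels /i/ and /a/, so it spirantizes to the fricative [s]. /t/ is a stop between vowels /i/ and /u/, so it spirantizes to the fricative [s]. /sakitantokfitujr/ → saxisantokfisujr.
Rule 2 (intervocalic voicing): /s/ is a voiceless obstruent between vowels /i/ and /a/, so it voices to [z]. /s/ is a voiceless obstruent between vowels /i/ and /u/, so it voices to [z]. /saxisantokfisujr/ → saxizantokfizujr.
Rule 3 (post-nasal voicing): /t/ is a voiceless stop immediately after the nasal /n/, so it voices to [d]. /saxizantokfizujr/ → saxizandokfizujr.
Rule 4 (high vowel syncope): no segment meets the environment; /saxizandokfizujr/ is unchanged.
Rule 5 (final cluster simplification): /r/ is the second consonant of a word-final cluster /jr/, so it deletes. /saxizandokfizujr/ → saxizandokfizuj.

saxizandokfizuj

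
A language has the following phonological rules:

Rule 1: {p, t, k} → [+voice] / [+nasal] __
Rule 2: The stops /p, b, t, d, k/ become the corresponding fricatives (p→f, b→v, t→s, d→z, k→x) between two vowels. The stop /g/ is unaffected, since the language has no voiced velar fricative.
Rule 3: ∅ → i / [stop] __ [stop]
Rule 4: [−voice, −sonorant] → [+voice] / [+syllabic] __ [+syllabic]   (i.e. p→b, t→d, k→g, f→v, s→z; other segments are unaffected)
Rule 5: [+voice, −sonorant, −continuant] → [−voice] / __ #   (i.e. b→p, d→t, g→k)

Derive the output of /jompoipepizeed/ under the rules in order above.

jomboivevizeet

Rule 1 (post-nasal voicing): /p/ is a voiceless stop immediately after the nasal /m/, so it voices to [b]. /jompoipepizeed/ → jomboipepizeed.
Rule 2 (intervocalic spirantization): /p/ is a stop between vowels /i/ and /e/, so it spirantizes to the fricative [f]. /p/ is a stop between vowels /e/ and /i/, so it spirantizes to the fricative [f]. /jomboipepizeed/ → jomboifefizeed.
Rule 3 (stop-cluster i-epenthesis): no segment meets the environment; /jomboifefizeed/ is unchanged.
Rule 4 (intervocalic voicing): /f/ is a voiceless obstruent between vowels /i/ and /e/, so it voices to [v]. /f/ is a voiceless obstruent between vowels /e/ and /i/, so it voices to [v]. /jomboifefizeed/ → jomboivevizeed.
Rule 5 (final devoicing): /d/ is a voiced stop in word-final position, so it devoices to [t]. /jomboivevizeed/ → jomboivevizeet.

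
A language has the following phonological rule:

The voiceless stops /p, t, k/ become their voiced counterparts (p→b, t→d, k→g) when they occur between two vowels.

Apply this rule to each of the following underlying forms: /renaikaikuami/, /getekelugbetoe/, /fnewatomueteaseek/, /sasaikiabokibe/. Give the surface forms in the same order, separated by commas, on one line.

renaigaiguami, gedegelugbedoe, fnewadomuedeaseek, sasaigiabogibe

/renaikaikuami/: /k/ is a voiceless stop between vowels /i/ and /a/, so it voices to [g]. /k/ is a voiceless stop between vowels /i/ and /u/, so it voices to [g]. → [renaigaiguami].
/getekelugbetoe/: /t/ is a voiceless stop between vowels /e/ and /e/, so it voices to [d]. /k/ is a voiceless stop between vowels /e/ and /e/, so it voices to [g]. /t/ is a voiceless stop between vowels /e/ and /o/, so it voices to [d]. → [gedegelugbedoe].
/fnewatomueteaseek/: /t/ is a voiceless stop between vowels /a/ and /o/, so it voices to [d]. /t/ is a voiceless stop between vowels /e/ and /e/, so it voices to [d]. → [fnewadomuedeaseek].
/sasaikiabokibe/: /k/ is a voiceless stop between vowels /i/ and /i/, so it voices to [g]. /k/ is a voiceless stop between vowels /o/ and /i/, so it voices to [g]. → [sasaigiabogibe].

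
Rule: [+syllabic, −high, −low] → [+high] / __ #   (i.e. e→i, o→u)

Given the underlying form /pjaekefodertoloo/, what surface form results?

/o/ is a mid vowel in word-final position, so it raises to [u].
The other instances of /e/, /o/ do not occur in the required environment and remain unchanged.
Surface form: [pjaekefodertolou].

pjaekefodertolou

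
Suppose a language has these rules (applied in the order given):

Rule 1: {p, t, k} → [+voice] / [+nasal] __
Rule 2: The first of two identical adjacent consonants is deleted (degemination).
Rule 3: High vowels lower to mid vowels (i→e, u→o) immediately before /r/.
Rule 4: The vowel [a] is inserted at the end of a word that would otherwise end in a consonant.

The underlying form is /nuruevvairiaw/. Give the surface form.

Rule 1 (post-nasal voicing): no segment meets the environment; /nuruevvairiaw/ is unchanged.
Rule 2 (degemination): /vv/ is a geminate; the first /v/ deletes. /nuruevvairiaw/ → nuruevairiaw.
Rule 3 (pre-rhotic lowering): /u/ is a high vowel immediately before /r/, so it lowers to [o]. /i/ is a high vowel immediately before /r/, so it lowers to [e]. /nuruevairiaw/ → noruevaeriaw.
Rule 4 (final a-epenthesis): the form ends in the consonant /w/, so [a] is inserted word-finally. /noruevaeriaw/ → noruevaeriawa.

noruevaeriawa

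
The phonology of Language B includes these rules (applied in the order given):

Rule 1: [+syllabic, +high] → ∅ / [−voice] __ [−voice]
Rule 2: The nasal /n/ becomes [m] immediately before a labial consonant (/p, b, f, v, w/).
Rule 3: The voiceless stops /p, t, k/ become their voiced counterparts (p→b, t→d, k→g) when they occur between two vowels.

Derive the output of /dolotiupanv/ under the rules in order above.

dolodiubamv

Rule 1 (high vowel syncope): no segment meets the environment; /dolotiupanv/ is unchanged.
Rule 2 (nasal place assimilation): /n/ precedes the labial consonant /v/, so it assimilates in place to [m]. /dolotiupanv/ → dolotiupamv.
Rule 3 (intervocalic voicing): /t/ is a voiceless stop between vowels /o/ and /i/, so it voices to [d]. /p/ is a voiceless stop between vowels /u/ and /a/, so it voices to [b]. /dolotiupamv/ → dolodiubamv.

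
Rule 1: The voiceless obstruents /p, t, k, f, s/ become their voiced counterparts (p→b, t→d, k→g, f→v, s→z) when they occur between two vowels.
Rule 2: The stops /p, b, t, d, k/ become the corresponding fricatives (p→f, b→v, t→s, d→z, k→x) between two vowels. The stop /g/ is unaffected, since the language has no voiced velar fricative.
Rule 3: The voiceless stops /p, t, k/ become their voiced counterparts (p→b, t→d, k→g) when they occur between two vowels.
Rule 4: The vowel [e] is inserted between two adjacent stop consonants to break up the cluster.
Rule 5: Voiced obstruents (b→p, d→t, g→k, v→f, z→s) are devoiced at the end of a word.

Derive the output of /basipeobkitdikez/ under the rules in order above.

baziveobekitediges

Rule 1 (intervocalic voicing): /s/ is a voiceless obstruent between vowels /a/ and /i/, so it voices to [z]. /p/ is a voiceless obstruent between vowels /i/ and /e/, so it voices to [b]. /k/ is a voiceless obstruent between vowels /i/ and /e/, so it voices to [g]. /basipeobkitdikez/ → bazibeobkitdigez.
Rule 2 (intervocalic spirantization): /b/ is a stop between vowels /i/ and /e/, so it spirantizes to the fricative [v]. /bazibeobkitdigez/ → baziveobkitdigez.
Rule 3 (intervocalic voicing): no segment meets the environment; /baziveobkitdigez/ is unchanged.
Rule 4 (stop-cluster e-epenthesis): /b/ and /k/ form a stop–stop cluster, so [e] is inserted between them. /t/ and /d/ form a stop–stop cluster, so [e] is inserted between them. /baziveobkitdigez/ → baziveobekitedigez.
Rule 5 (final devoicing): /z/ is a voiced obstruent in word-final position, so it devoices to [s]. /baziveobekitedigez/ → baziveobekitediges.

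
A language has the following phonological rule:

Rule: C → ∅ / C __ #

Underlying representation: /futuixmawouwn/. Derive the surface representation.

/n/ is the second consonant of a word-final cluster /wn/, so it deletes.
The other instances of /f/, /t/, /x/, /m/, /w/ do not occur in the required environment and remain unchanged.
Surface form: [futuixmawouw].

futuixmawouw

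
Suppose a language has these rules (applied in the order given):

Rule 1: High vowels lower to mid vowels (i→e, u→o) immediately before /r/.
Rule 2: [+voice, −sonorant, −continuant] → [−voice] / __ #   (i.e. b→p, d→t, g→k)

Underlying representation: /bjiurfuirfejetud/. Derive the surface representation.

Rule 1 (pre-rhotic lowering): /u/ is a high vowel immediately before /r/, so it lowers to [o]. /i/ is a high vowel immediately before /r/, so it lowers to [e]. /bjiurfuirfejetud/ → bjiorfuerfejetud.
Rule 2 (final devoicing): /d/ is a voiced stop in word-final position, so it devoices to [t]. /bjiorfuerfejetud/ → bjiorfuerfejetut.

bjiorfuerfejetut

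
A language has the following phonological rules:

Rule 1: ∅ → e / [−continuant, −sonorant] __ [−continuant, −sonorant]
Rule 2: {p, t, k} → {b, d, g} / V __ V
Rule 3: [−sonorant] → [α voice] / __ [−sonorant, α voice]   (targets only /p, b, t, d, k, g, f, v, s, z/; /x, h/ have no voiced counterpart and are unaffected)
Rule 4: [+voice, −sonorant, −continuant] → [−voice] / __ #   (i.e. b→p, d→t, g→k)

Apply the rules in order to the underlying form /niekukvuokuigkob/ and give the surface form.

Rule 1 (stop-cluster e-epenthesis): /g/ and /k/ form a stop–stop cluster, so [e] is inserted between them. /niekukvuokuigkob/ → niekukvuokuigekob.
Rule 2 (intervocalic voicing): /k/ is a voiceless stop between vowels /e/ and /u/, so it voices to [g]. /k/ is a voiceless stop between vowels /o/ and /u/, so it voices to [g]. /k/ is a voiceless stop between vowels /e/ and /o/, so it voices to [g]. /niekukvuokuigekob/ → niegukvuoguigegob.
Rule 3 (regressive voicing assimilation): /k/ precedes the voiced obstruent /v/, so it voices to [g] by assimilation. /niegukvuoguigegob/ → niegugvuoguigegob.
Rule 4 (final devoicing): /b/ is a voiced stop in word-final position, so it devoices to [p]. /niegugvuoguigegob/ → niegugvuoguigegop.

niegugvuoguigegop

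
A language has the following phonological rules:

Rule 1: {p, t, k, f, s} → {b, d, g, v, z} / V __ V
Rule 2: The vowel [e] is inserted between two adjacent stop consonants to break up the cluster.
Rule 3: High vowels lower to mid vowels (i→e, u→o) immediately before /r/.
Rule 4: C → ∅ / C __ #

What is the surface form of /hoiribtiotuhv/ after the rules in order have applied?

Rule 1 (intervocalic voicing): /t/ is a voiceless obstruent between vowels /o/ and /u/, so it voices to [d]. /hoiribtiotuhv/ → hoiribtioduhv.
Rule 2 (stop-cluster e-epenthesis): /b/ and /t/ form a stop–stop cluster, so [e] is inserted between them. /hoiribtioduhv/ → hoiribetioduhv.
Rule 3 (pre-rhotic lowering): /i/ is a high vowel immediately before /r/, so it lowers to [e]. /hoiribetioduhv/ → hoeribetioduhv.
Rule 4 (final cluster simplification): /v/ is the second consonant of a word-final cluster /hv/, so it deletes. /hoeribetioduhv/ → hoeribetioduh.

hoeribetioduh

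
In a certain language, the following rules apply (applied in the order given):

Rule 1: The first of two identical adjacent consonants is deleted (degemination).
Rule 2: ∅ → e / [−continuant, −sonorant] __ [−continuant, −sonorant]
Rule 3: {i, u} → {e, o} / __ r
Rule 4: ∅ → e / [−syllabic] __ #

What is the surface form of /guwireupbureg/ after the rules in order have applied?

guwereupeborege

Rule 1 (degemination): no segment meets the environment; /guwireupbureg/ is unchanged.
Rule 2 (stop-cluster e-epenthesis): /p/ and /b/ form a stop–stop cluster, so [e] is inserted between them. /guwireupbureg/ → guwireupebureg.
Rule 3 (pre-rhotic lowering): /i/ is a high vowel immediately before /r/, so it lowers to [e]. /u/ is a high vowel immediately before /r/, so it lowers to [o]. /guwireupebureg/ → guwereupeboreg.
Rule 4 (final e-epenthesis): the form ends in the consonant /g/, so [e] is inserted word-finally. /guwereupeboreg/ → guwereupeborege.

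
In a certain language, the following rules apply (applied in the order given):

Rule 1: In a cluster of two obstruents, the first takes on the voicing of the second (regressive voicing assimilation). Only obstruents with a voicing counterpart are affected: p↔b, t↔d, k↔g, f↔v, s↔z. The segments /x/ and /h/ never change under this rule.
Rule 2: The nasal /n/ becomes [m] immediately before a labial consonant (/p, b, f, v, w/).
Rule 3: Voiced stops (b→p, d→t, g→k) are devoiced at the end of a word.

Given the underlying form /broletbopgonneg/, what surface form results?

broledbobgonnek

Rule 1 (regressive voicing assimilation): /t/ precedes the voiced obstruent /b/, so it voices to [d] by assimilation. /p/ precedes the voiced obstruent /g/, so it voices to [b] by assimilation. /broletbopgonneg/ → broledbobgonneg.
Rule 2 (nasal place assimilation): no segment meets the environment; /broledbobgonneg/ is unchanged.
Rule 3 (final devoicing): /g/ is a voiced stop in word-final position, so it devoices to [k]. /broledbobgonneg/ → broledbobgonnek.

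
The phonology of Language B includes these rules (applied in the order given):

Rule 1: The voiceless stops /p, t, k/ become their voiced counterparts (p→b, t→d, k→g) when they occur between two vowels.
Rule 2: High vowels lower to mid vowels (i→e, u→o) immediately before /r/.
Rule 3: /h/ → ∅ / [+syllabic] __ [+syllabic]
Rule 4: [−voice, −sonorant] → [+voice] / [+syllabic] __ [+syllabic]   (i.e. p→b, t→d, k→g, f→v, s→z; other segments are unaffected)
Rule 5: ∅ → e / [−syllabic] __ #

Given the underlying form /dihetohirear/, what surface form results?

diedoereare

Rule 1 (intervocalic voicing): /t/ is a voiceless stop between vowels /e/ and /o/, so it voices to [d]. /dihetohirear/ → dihedohirear.
Rule 2 (pre-rhotic lowering): /i/ is a high vowel immediately before /r/, so it lowers to [e]. /dihedohirear/ → dihedoherear.
Rule 3 (intervocalic h-deletion): /h/ occurs between vowels /i/ and /e/, so it deletes. /h/ occurs between vowels /o/ and /e/, so it deletes. /dihedoherear/ → diedoerear.
Rule 4 (intervocalic voicing): no segment meets the environment; /diedoerear/ is unchanged.
Rule 5 (final e-epenthesis): the form ends in the consonant /r/, so [e] is inserted word-finally. /diedoerear/ → diedoereare.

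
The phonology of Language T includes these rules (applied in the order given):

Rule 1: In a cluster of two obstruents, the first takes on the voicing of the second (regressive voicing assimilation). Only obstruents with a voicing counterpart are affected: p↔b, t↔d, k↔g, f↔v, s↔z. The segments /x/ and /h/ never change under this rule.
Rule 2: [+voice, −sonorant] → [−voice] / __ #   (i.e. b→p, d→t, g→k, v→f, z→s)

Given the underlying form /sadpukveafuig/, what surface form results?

Rule 1 (regressive voicing assimilation): /d/ precedes the voiceless obstruent /p/, so it devoices to [t] by assimilation. /k/ precedes the voiced obstruent /v/, so it voices to [g] by assimilation. /sadpukveafuig/ → satpugveafuig.
Rule 2 (final devoicing): /g/ is a voiced obstruent in word-final position, so it devoices to [k]. /satpugveafuig/ → satpugveafuik.

satpugveafuik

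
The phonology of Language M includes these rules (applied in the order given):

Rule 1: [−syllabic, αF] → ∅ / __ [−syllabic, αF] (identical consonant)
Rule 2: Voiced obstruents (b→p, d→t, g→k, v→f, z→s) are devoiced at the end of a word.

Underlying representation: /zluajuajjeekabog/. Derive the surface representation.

zluajuajeekabok

Rule 1 (degemination): /jj/ is a geminate; the first /j/ deletes. /zluajuajjeekabog/ → zluajuajeekabog.
Rule 2 (final devoicing): /g/ is a voiced obstruent in word-final position, so it devoices to [k]. /zluajuajeekabog/ → zluajuajeekabok.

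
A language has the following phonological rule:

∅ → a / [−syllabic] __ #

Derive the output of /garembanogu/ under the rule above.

No segment of /garembanogu/ meets the structural description of the rule, so the form surfaces unchanged.

garembanogu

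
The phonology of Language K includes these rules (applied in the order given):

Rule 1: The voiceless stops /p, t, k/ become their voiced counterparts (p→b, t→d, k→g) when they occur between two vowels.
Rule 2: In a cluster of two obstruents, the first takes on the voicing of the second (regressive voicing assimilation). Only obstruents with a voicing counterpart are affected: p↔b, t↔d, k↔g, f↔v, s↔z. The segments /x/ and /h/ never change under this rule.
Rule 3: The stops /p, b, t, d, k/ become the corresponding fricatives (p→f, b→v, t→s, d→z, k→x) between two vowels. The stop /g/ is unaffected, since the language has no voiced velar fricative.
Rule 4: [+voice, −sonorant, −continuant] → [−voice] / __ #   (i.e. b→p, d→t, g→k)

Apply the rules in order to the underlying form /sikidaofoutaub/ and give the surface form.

sigizaofouzaup

Rule 1 (intervocalic voicing): /k/ is a voiceless stop between vowels /i/ and /i/, so it voices to [g]. /t/ is a voiceless stop between vowels /u/ and /a/, so it voices to [d]. /sikidaofoutaub/ → sigidaofoudaub.
Rule 2 (regressive voicing assimilation): no segment meets the environment; /sigidaofoudaub/ is unchanged.
Rule 3 (intervocalic spirantization): /d/ is a stop between vowels /i/ and /a/, so it spirantizes to the fricative [z]. /d/ is a stop between vowels /u/ and /a/, so it spirantizes to the fricative [z]. /sigidaofoudaub/ → sigizaofouzaub.
Rule 4 (final devoicing): /b/ is a voiced stop in word-final position, so it devoices to [p]. /sigizaofouzaub/ → sigizaofouzaup.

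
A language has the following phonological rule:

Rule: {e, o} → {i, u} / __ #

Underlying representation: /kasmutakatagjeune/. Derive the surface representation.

Scanning /kasmutakatagjeune/: /e/ at position 14 is not in the conditioning environment; /e/ is a mid vowel in word-final position, so it raises to [i].
Result: [kasmutakatagjeuni].

kasmutakatagjeuni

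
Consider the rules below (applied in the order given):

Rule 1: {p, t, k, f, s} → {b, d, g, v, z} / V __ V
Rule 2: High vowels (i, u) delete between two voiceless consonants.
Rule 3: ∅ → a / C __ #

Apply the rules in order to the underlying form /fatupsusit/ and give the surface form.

fadupsuzita

Rule 1 (intervocalic voicing): /t/ is a voiceless obstruent between vowels /a/ and /u/, so it voices to [d]. /s/ is a voiceless obstruent between vowels /u/ and /i/, so it voices to [z]. /fatupsusit/ → fadupsuzit.
Rule 2 (high vowel syncope): no segment meets the environment; /fadupsuzit/ is unchanged.
Rule 3 (final a-epenthesis): the form ends in the consonant /t/, so [a] is inserted word-finally. /fadupsuzit/ → fadupsuzita.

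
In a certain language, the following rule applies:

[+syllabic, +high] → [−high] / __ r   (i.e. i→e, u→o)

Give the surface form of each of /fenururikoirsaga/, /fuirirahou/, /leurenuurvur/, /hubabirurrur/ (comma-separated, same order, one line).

/fenururikoirsaga/: /u/ is a high vowel immediately before /r/, so it lowers to [o]. /u/ is a high vowel immediately before /r/, so it lowers to [o]. /i/ is a high vowel immediately before /r/, so it lowers to [e]. → [fenororikoersaga].
/fuirirahou/: /i/ is a high vowel immediately before /r/, so it lowers to [e]. /i/ is a high vowel immediately before /r/, so it lowers to [e]. → [fuererahou].
/leurenuurvur/: /u/ is a high vowel immediately before /r/, so it lowers to [o]. /u/ is a high vowel immediately before /r/, so it lowers to [o]. /u/ is a high vowel immediately before /r/, so it lowers to [o]. → [leorenuorvor].
/hubabirurrur/: /i/ is a high vowel immediately before /r/, so it lowers to [e]. /u/ is a high vowel immediately before /r/, so it lowers to [o]. /u/ is a high vowel immediately before /r/, so it lowers to [o]. → [hubaberorror].

fenororikoersaga, fuererahou, leorenuorvor, hubaberorror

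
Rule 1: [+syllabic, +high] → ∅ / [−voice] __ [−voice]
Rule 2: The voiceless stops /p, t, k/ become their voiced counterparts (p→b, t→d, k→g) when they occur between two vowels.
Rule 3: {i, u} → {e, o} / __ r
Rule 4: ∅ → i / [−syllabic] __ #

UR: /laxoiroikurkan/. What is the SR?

laxoeroigorkani

Rule 1 (high vowel syncope): no segment meets the environment; /laxoiroikurkan/ is unchanged.
Rule 2 (intervocalic voicing): /k/ is a voiceless stop between vowels /i/ and /u/, so it voices to [g]. /laxoiroikurkan/ → laxoiroigurkan.
Rule 3 (pre-rhotic lowering): /i/ is a high vowel immediately before /r/, so it lowers to [e]. /u/ is a high vowel immediately before /r/, so it lowers to [o]. /laxoiroigurkan/ → laxoeroigorkan.
Rule 4 (final i-epenthesis): the form ends in the consonant /n/, so [i] is inserted word-finally. /laxoeroigorkan/ → laxoeroigorkani.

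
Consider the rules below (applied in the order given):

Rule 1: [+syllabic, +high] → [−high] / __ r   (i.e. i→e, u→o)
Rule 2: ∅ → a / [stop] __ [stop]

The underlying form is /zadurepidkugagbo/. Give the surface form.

Rule 1 (pre-rhotic lowering): /u/ is a high vowel immediately before /r/, so it lowers to [o]. /zadurepidkugagbo/ → zadorepidkugagbo.
Rule 2 (stop-cluster a-epenthesis): /d/ and /k/ form a stop–stop cluster, so [a] is inserted between them. /g/ and /b/ form a stop–stop cluster, so [a] is inserted between them. /zadorepidkugagbo/ → zadorepidakugagabo.

zadorepidakugagabo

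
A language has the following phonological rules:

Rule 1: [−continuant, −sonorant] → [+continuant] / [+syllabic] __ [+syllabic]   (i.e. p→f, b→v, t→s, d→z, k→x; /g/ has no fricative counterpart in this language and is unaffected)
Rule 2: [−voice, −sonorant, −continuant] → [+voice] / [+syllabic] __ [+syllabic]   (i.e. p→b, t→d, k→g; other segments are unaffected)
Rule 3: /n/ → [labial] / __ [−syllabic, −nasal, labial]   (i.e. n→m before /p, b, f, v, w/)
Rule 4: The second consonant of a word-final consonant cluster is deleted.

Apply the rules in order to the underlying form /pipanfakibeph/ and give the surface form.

Rule 1 (intervocalic spirantization): /p/ is a stop between vowels /i/ and /a/, so it spirantizes to the fricative [f]. /k/ is a stop between vowels /a/ and /i/, so it spirantizes to the fricative [x]. /b/ is a stop between vowels /i/ and /e/, so it spirantizes to the fricative [v]. /pipanfakibeph/ → pifanfaxiveph.
Rule 2 (intervocalic voicing): no segment meets the environment; /pifanfaxiveph/ is unchanged.
Rule 3 (nasal place assimilation): /n/ precedes the labial consonant /f/, so it assimilates in place to [m]. /pifanfaxiveph/ → pifamfaxiveph.
Rule 4 (final cluster simplification): /h/ is the second consonant of a word-final cluster /ph/, so it deletes. /pifamfaxiveph/ → pifamfaxivep.

pifamfaxivep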